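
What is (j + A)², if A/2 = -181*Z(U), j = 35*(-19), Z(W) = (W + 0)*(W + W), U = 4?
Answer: 150038001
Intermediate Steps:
Z(W) = 2*W² (Z(W) = W*(2*W) = 2*W²)
j = -665
A = -11584 (A = 2*(-362*4²) = 2*(-362*16) = 2*(-181*32) = 2*(-5792) = -11584)
(j + A)² = (-665 - 11584)² = (-12249)² = 150038001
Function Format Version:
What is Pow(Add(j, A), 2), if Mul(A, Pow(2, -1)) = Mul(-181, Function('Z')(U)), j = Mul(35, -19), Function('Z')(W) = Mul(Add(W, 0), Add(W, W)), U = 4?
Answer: 150038001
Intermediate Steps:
Function('Z')(W) = Mul(2, Pow(W, 2)) (Function('Z')(W) = Mul(W, Mul(2, W)) = Mul(2, Pow(W, 2)))
j = -665
A = -11584 (A = Mul(2, Mul(-181, Mul(2, Pow(4, 2)))) = Mul(2, Mul(-181, Mul(2, 16))) = Mul(2, Mul(-181, 32)) = Mul(2, -5792) = -11584)
Pow(Add(j, A), 2) = Pow(Add(-665, -11584), 2) = Pow(-12249, 2) = 150038001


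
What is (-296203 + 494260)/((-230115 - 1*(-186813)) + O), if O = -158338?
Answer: -198057/201640 ≈ -0.98223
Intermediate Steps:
(-296203 + 494260)/((-230115 - 1*(-186813)) + O) = (-296203 + 494260)/((-230115 - 1*(-186813)) - 158338) = 198057/((-230115 + 186813) - 158338) = 198057/(-43302 - 158338) = 198057/(-201640) = 198057*(-1/201640) = -198057/201640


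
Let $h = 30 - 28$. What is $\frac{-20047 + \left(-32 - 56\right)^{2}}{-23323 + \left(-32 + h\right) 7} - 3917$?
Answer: $- \frac{92166458}{23533} \approx -3916.5$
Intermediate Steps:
$h = 2$ ($h = 30 - 28 = 2$)
$\frac{-20047 + \left(-32 - 56\right)^{2}}{-23323 + \left(-32 + h\right) 7} - 3917 = \frac{-20047 + \left(-32 - 56\right)^{2}}{-23323 + \left(-32 + 2\right) 7} - 3917 = \frac{-20047 + \left(-88\right)^{2}}{-23323 - 210} - 3917 = \frac{-20047 + 7744}{-23323 - 210} - 3917 = - \frac{12303}{-23533} - 3917 = \left(-12303\right) \left(- \frac{1}{23533}\right) - 3917 = \frac{12303}{23533} - 3917 = - \frac{92166458}{23533}$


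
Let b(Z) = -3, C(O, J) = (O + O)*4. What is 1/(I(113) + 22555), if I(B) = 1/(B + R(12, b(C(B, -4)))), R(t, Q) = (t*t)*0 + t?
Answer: 125/2819376 ≈ 4.4336e-5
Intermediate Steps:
C(O, J) = 8*O (C(O, J) = (2*O)*4 = 8*O)
R(t, Q) = t (R(t, Q) = t²*0 + t = 0 + t = t)
I(B) = 1/(12 + B) (I(B) = 1/(B + 12) = 1/(12 + B))
1/(I(113) + 22555) = 1/(1/(12 + 113) + 22555) = 1/(1/125 + 22555) = 1/(2819376/125) = 125/2819376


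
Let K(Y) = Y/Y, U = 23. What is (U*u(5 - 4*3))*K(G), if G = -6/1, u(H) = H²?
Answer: 1127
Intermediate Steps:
G = -6 (G = -6*1 = -6)
K(Y) = 1
(U*u(5 - 4*3))*K(G) = (23*(5 - 4*3)²)*1 = (23*(5 - 12)²)*1 = (23*(-7)²)*1 = (23*49)*1 = 1127*1 = 1127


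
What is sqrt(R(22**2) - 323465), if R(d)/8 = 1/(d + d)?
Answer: 8*I*sqrt(611551)/11 ≈ 568.74*I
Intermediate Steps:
R(d) = 4/d (R(d) = 8/(d + d) = 8/((2*d)) = 8*(1/(2*d)) = 4/d)
sqrt(R(22**2) - 323465) = sqrt(4/(22**2) - 323465) = sqrt(4/484 - 323465) = sqrt(4*(1/484) - 323465) = sqrt(1/121 - 323465) = sqrt(-39139264/121) = 8*I*sqrt(611551)/11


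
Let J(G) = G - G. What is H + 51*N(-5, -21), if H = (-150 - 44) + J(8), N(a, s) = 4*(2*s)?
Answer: -8762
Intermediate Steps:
N(a, s) = 8*s
J(G) = 0
H = -194 (H = (-150 - 44) + 0 = -194 + 0 = -194)
H + 51*N(-5, -21) = -194 + 51*(8*(-21)) = -194 + 51*(-168) = -194 - 8568 = -8762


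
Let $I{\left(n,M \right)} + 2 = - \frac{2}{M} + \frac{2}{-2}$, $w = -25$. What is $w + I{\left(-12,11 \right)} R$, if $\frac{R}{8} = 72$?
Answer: $- \frac{20435}{11} \approx -1857.7$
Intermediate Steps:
$R = 576$ ($R = 8 \cdot 72 = 576$)
$I{\left(n,M \right)} = -3 - \frac{2}{M}$ ($I{\left(n,M \right)} = -2 + \left(- \frac{2}{M} + \frac{2}{-2}\right) = -2 + \left(- \frac{2}{M} + 2 \left(- \frac{1}{2}\right)\right) = -2 - \left(1 + \frac{2}{M}\right) = -3 - \frac{2}{M}$)
$w + I{\left(-12,11 \right)} R = -25 + \left(-3 - \frac{2}{11}\right) 576 = -25 - \frac{20160}{11} = - \frac{20435}{11}$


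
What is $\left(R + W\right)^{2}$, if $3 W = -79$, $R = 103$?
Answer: $\frac{52900}{9} \approx 5877.8$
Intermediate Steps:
$W = - \frac{79}{3}$ ($W = \frac{1}{3} \left(-79\right) = - \frac{79}{3} \approx -26.333$)
$\left(R + W\right)^{2} = \left(103 - \frac{79}{3}\right)^{2} = \left(\frac{230}{3}\right)^{2} = \frac{52900}{9}$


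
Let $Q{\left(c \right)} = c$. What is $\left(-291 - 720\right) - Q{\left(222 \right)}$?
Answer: $-1233$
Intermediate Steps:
$\left(-291 - 720\right) - Q{\left(222 \right)} = \left(-291 - 720\right) - 222 = -1011 - 222 = -1233$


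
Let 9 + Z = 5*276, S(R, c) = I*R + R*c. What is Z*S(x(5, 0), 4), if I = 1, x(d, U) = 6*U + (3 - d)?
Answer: -13710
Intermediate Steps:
x(d, U) = 3 - d + 6*U
S(R, c) = R + R*c (S(R, c) = 1*R + R*c = R + R*c)
Z = 1371 (Z = -9 + 5*276 = -9 + 1380 = 1371)
Z*S(x(5, 0), 4) = 1371*((3 - 1*5 + 6*0)*(1 + 4)) = 1371*((3 - 5 + 0)*5) = 1371*(-2*5) = 1371*(-10) = -13710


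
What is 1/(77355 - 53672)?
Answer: 1/23683 ≈ 4.2224e-5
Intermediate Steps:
1/(77355 - 53672) = 1/23683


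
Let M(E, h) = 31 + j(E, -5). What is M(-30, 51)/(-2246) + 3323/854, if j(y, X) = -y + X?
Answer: 3707817/959042 ≈ 3.8662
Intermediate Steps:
j(y, X) = X - y
M(E, h) = 26 - E (M(E, h) = 31 + (-5 - E) = 26 - E)
M(-30, 51)/(-2246) + 3323/854 = (26 - 1*(-30))/(-2246) + 3323/854 = (26 + 30)*(-1/2246) + 3323*(1/854) = 56*(-1/2246) + 3323/854 = -28/1123 + 3323/854 = 3707817/959042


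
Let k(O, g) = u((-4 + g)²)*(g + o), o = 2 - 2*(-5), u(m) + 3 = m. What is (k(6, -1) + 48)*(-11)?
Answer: -3190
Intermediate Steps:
u(m) = -3 + m
o = 12 (o = 2 + 10 = 12)
k(O, g) = (-3 + (-4 + g)²)*(12 + g) (k(O, g) = (-3 + (-4 + g)²)*(g + 12) = (-3 + (-4 + g)²)*(12 + g))
(k(6, -1) + 48)*(-11) = ((-3 + (-4 - 1)²)*(12 - 1) + 48)*(-11) = ((-3 + (-5)²)*11 + 48)*(-11) = ((-3 + 25)*11 + 48)*(-11) = (22*11 + 48)*(-11) = (242 + 48)*(-11) = 290*(-11) = -3190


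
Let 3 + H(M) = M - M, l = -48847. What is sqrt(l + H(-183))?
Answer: 5*I*sqrt(1954) ≈ 221.02*I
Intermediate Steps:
H(M) = -3 (H(M) = -3 + (M - M) = -3 + 0 = -3)
sqrt(l + H(-183)) = sqrt(-48847 - 3) = sqrt(-48850) = 5*I*sqrt(1954)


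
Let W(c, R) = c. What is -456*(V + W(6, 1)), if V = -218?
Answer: 96672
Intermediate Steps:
-456*(V + W(6, 1)) = -456*(-218 + 6) = -456*(-212) = 96672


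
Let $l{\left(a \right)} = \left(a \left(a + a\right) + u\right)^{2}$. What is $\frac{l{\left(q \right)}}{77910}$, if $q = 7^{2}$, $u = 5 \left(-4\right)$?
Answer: $\frac{3811254}{12985} \approx 293.51$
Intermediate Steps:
$u = -20$
$q = 49$
$l{\left(a \right)} = \left(-20 + 2 a^{2}\right)^{2}$ ($l{\left(a \right)} = \left(a \left(a + a\right) - 20\right)^{2} = \left(a 2 a - 20\right)^{2} = \left(2 a^{2} - 20\right)^{2} = \left(-20 + 2 a^{2}\right)^{2}$)
$\frac{l{\left(q \right)}}{77910} = \frac{4 \left(-10 + 49^{2}\right)^{2}}{77910} = 4 \left(-10 + 2401\right)^{2} \cdot \frac{1}{77910} = 4 \cdot 2391^{2} \cdot \frac{1}{77910} = 4 \cdot 5716881 \cdot \frac{1}{77910} = 22867524 \cdot \frac{1}{77910} = \frac{3811254}{12985}$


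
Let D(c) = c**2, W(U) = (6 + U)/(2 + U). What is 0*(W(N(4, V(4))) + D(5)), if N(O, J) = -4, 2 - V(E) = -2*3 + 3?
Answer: 0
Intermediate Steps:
V(E) = 5 (V(E) = 2 - (-2*3 + 3) = 2 - (-6 + 3) = 2 - 1*(-3) = 2 + 3 = 5)
W(U) = (6 + U)/(2 + U)
0*(W(N(4, V(4))) + D(5)) = 0*((6 - 4)/(2 - 4) + 5**2) = 0*(2/(-2) + 25) = 0*(-1/2*2 + 25) = 0*(-1 + 25) = 0*24 = 0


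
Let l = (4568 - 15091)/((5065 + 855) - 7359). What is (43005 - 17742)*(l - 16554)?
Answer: -601529284629/1439 ≈ -4.1802e+8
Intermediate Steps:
l = 10523/1439 (l = -10523/(5920 - 7359) = -10523/(-1439) = -10523*(-1/1439) = 10523/1439 ≈ 7.3127)
(43005 - 17742)*(l - 16554) = (43005 - 17742)*(10523/1439 - 16554) = 25263*(-23810683/1439) = -601529284629/1439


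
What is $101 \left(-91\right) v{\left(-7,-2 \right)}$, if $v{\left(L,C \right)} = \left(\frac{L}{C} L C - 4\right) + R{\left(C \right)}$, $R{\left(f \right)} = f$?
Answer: $-395213$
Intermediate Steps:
$v{\left(L,C \right)} = -4 + C + L^{2}$ ($v{\left(L,C \right)} = \left(\frac{L}{C} L C - 4\right) + C = \left(\frac{L^{2}}{C} C - 4\right) + C = \left(L^{2} - 4\right) + C = \left(-4 + L^{2}\right) + C = -4 + C + L^{2}$)
$101 \left(-91\right) v{\left(-7,-2 \right)} = 101 \left(-91\right) \left(-4 - 2 + \left(-7\right)^{2}\right) = - 9191 \left(-4 - 2 + 49\right) = \left(-9191\right) 43 = -395213$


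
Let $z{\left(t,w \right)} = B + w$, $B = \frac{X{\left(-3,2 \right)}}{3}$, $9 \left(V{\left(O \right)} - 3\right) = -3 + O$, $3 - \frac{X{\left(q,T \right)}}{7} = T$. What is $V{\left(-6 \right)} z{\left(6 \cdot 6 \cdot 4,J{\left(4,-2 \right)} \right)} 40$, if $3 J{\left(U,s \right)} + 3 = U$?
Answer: $\frac{640}{3} \approx 213.33$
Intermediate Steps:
$X{\left(q,T \right)} = 21 - 7 T$
$V{\left(O \right)} = \frac{8}{3} + \frac{O}{9}$ ($V{\left(O \right)} = 3 + \frac{-3 + O}{9} = 3 + \left(- \frac{1}{3} + \frac{O}{9}\right) = \frac{8}{3} + \frac{O}{9}$)
$J{\left(U,s \right)} = -1 + \frac{U}{3}$
$B = \frac{7}{3}$ ($B = \frac{21 - 14}{3} = \left(21 - 14\right) \frac{1}{3} = 7 \cdot \frac{1}{3} = \frac{7}{3} \approx 2.3333$)
$z{\left(t,w \right)} = \frac{7}{3} + w$
$V{\left(-6 \right)} z{\left(6 \cdot 6 \cdot 4,J{\left(4,-2 \right)} \right)} 40 = \left(\frac{8}{3} + \frac{1}{9} \left(-6\right)\right) \left(\frac{7}{3} + \left(-1 + \frac{1}{3} \cdot 4\right)\right) 40 = \left(\frac{8}{3} - \frac{2}{3}\right) \left(\frac{7}{3} + \left(-1 + \frac{4}{3}\right)\right) 40 = 2 \left(\frac{7}{3} + \frac{1}{3}\right) 40 = 2 \cdot \frac{8}{3} \cdot 40 = \frac{16}{3} \cdot 40 = \frac{640}{3}$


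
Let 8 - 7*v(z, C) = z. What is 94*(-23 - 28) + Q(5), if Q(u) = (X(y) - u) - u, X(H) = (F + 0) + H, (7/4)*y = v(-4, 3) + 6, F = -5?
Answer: -235425/49 ≈ -4804.6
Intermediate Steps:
v(z, C) = 8/7 - z/7
y = 216/49 (y = 4*((8/7 - ⅐*(-4)) + 6)/7 = 4*((8/7 + 4/7) + 6)/7 = 4*(12/7 + 6)/7 = (4/7)*(54/7) = 216/49 ≈ 4.4082)
X(H) = -5 + H (X(H) = (-5 + 0) + H = -5 + H)
Q(u) = -29/49 - 2*u (Q(u) = ((-5 + 216/49) - u) - u = (-29/49 - u) - u = -29/49 - 2*u)
94*(-23 - 28) + Q(5) = 94*(-23 - 28) + (-29/49 - 2*5) = 94*(-51) + (-29/49 - 10) = -4794 - 519/49 = -235425/49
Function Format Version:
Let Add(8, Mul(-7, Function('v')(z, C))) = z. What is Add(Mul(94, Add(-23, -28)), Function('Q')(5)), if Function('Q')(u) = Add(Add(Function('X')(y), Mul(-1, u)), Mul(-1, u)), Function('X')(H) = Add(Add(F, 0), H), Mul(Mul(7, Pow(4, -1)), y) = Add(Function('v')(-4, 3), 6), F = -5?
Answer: Rational(-235425, 49) ≈ -4804.6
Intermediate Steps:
Function('v')(z, C) = Add(Rational(8, 7), Mul(Rational(-1, 7), z))
y = Rational(216, 49) (y = Mul(Rational(4, 7), Add(Add(Rational(8, 7), Mul(Rational(-1, 7), -4)), 6)) = Mul(Rational(4, 7), Add(Add(Rational(8, 7), Rational(4, 7)), 6)) = Mul(Rational(4, 7), Add(Rational(12, 7), 6)) = Mul(Rational(4, 7), Rational(54, 7)) = Rational(216, 49) ≈ 4.4082)
Function('X')(H) = Add(-5, H) (Function('X')(H) = Add(Add(-5, 0), H) = Add(-5, H))
Function('Q')(u) = Add(Rational(-29, 49), Mul(-2, u)) (Function('Q')(u) = Add(Add(Add(-5, Rational(216, 49)), Mul(-1, u)), Mul(-1, u)) = Add(Add(Rational(-29, 49), Mul(-1, u)), Mul(-1, u)) = Add(Rational(-29, 49), Mul(-2, u)))
Add(Mul(94, Add(-23, -28)), Function('Q')(5)) = Add(Mul(94, Add(-23, -28)), Add(Rational(-29, 49), Mul(-2, 5))) = Add(Mul(94, -51), Add(Rational(-29, 49), -10)) = Add(-4794, Rational(-519, 49)) = Rational(-235425, 49)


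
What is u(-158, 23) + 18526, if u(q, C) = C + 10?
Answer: 18559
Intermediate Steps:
u(q, C) = 10 + C
u(-158, 23) + 18526 = (10 + 23) + 18526 = 33 + 18526 = 18559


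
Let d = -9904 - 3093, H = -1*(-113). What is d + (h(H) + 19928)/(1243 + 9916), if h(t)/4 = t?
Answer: -145013143/11159 ≈ -12995.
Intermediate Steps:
H = 113
h(t) = 4*t
d = -12997
d + (h(H) + 19928)/(1243 + 9916) = -12997 + (4*113 + 19928)/(1243 + 9916) = -12997 + (452 + 19928)/11159 = -12997 + 20380*(1/11159) = -12997 + 20380/11159 = -145013143/11159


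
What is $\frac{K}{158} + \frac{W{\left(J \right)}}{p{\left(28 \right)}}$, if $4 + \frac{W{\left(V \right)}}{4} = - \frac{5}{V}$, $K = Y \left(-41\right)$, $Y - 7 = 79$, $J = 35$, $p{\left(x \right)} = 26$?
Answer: $- \frac{165015}{7189} \approx -22.954$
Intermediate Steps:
$Y = 86$ ($Y = 7 + 79 = 86$)
$K = -3526$ ($K = 86 \left(-41\right) = -3526$)
$W{\left(V \right)} = -16 - \frac{20}{V}$ ($W{\left(V \right)} = -16 + 4 \left(- \frac{5}{V}\right) = -16 - \frac{20}{V}$)
$\frac{K}{158} + \frac{W{\left(J \right)}}{p{\left(28 \right)}} = - \frac{3526}{158} + \frac{-16 - \frac{20}{35}}{26} = \left(-3526\right) \frac{1}{158} + \left(-16 - \frac{4}{7}\right) \frac{1}{26} = - \frac{1763}{79} + \left(-16 - \frac{4}{7}\right) \frac{1}{26} = - \frac{1763}{79} - \frac{58}{91} = - \frac{165015}{7189}$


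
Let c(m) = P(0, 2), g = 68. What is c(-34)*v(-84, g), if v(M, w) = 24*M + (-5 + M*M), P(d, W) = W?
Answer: 10070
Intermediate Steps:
c(m) = 2
v(M, w) = -5 + M**2 + 24*M (v(M, w) = 24*M + (-5 + M**2) = -5 + M**2 + 24*M)
c(-34)*v(-84, g) = 2*(-5 + (-84)**2 + 24*(-84)) = 2*(-5 + 7056 - 2016) = 2*5035 = 10070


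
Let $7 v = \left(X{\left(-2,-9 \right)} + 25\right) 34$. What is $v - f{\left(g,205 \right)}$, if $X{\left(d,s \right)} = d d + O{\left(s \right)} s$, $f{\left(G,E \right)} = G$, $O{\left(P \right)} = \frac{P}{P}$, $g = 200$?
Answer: $- \frac{720}{7} \approx -102.86$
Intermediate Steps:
$O{\left(P \right)} = 1$
$X{\left(d,s \right)} = s + d^{2}$ ($X{\left(d,s \right)} = d d + 1 s = d^{2} + s = s + d^{2}$)
$v = \frac{680}{7}$ ($v = \frac{\left(\left(-9 + \left(-2\right)^{2}\right) + 25\right) 34}{7} = \frac{\left(\left(-9 + 4\right) + 25\right) 34}{7} = \frac{\left(-5 + 25\right) 34}{7} = \frac{20 \cdot 34}{7} = \frac{1}{7} \cdot 680 = \frac{680}{7} \approx 97.143$)
$v - f{\left(g,205 \right)} = \frac{680}{7} - 200 = - \frac{720}{7}$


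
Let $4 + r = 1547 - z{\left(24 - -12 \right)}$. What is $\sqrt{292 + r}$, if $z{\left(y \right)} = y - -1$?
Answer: $\sqrt{1798} \approx 42.403$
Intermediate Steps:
$z{\left(y \right)} = 1 + y$ ($z{\left(y \right)} = y + 1 = 1 + y$)
$r = 1506$ ($r = -4 + \left(1547 - \left(1 + \left(24 - -12\right)\right)\right) = -4 + \left(1547 - \left(1 + \left(24 + 12\right)\right)\right) = -4 + \left(1547 - \left(1 + 36\right)\right) = -4 + \left(1547 - 37\right) = -4 + 1510 = 1506$)
$\sqrt{292 + r} = \sqrt{292 + 1506} = \sqrt{1798}$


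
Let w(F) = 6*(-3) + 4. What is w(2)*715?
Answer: -10010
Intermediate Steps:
w(F) = -14 (w(F) = -18 + 4 = -14)
w(2)*715 = -14*715 = -10010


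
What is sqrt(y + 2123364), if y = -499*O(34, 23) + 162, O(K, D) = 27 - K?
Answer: sqrt(2127019) ≈ 1458.4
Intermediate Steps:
y = 3655 (y = -499*(27 - 1*34) + 162 = -499*(27 - 34) + 162 = -499*(-7) + 162 = 3493 + 162 = 3655)
sqrt(y + 2123364) = sqrt(3655 + 2123364) = sqrt(2127019)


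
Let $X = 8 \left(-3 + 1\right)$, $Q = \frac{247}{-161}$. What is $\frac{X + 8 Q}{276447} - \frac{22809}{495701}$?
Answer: $- \frac{1017438650255}{22062643749867} \approx -0.046116$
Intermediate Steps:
$Q = - \frac{247}{161}$ ($Q = 247 \left(- \frac{1}{161}\right) = - \frac{247}{161} \approx -1.5342$)
$X = -16$ ($X = 8 \left(-2\right) = -16$)
$\frac{X + 8 Q}{276447} - \frac{22809}{495701} = \frac{-16 + 8 \left(- \frac{247}{161}\right)}{276447} - \frac{22809}{495701} = \left(-16 - \frac{1976}{161}\right) \frac{1}{276447} - \frac{22809}{495701} = \left(- \frac{4552}{161}\right) \frac{1}{276447} - \frac{22809}{495701} = - \frac{4552}{44507967} - \frac{22809}{495701} = - \frac{1017438650255}{22062643749867}$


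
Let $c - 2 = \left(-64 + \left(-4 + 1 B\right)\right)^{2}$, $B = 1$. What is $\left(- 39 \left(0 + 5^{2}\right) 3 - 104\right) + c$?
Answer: $1462$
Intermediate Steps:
$c = 4491$ ($c = 2 + \left(-64 + \left(-4 + 1 \cdot 1\right)\right)^{2} = 2 + \left(-64 + \left(-4 + 1\right)\right)^{2} = 2 + \left(-64 - 3\right)^{2} = 2 + \left(-67\right)^{2} = 2 + 4489 = 4491$)
$\left(- 39 \left(0 + 5^{2}\right) 3 - 104\right) + c = \left(- 39 \left(0 + 5^{2}\right) 3 - 104\right) + 4491 = \left(- 39 \left(0 + 25\right) 3 - 104\right) + 4491 = \left(- 39 \cdot 25 \cdot 3 - 104\right) + 4491 = \left(\left(-39\right) 75 - 104\right) + 4491 = \left(-2925 - 104\right) + 4491 = -3029 + 4491 = 1462$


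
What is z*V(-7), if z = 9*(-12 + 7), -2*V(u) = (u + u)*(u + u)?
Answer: 4410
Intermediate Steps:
V(u) = -2*u² (V(u) = -(u + u)*(u + u)/2 = -2*u*2*u/2 = -2*u²)
z = -45 (z = 9*(-5) = -45)
z*V(-7) = -(-90)*(-7)² = -(-90)*49 = -45*(-98) = 4410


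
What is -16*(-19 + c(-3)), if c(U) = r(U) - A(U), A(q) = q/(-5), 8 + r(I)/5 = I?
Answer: 5968/5 ≈ 1193.6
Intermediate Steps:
r(I) = -40 + 5*I
A(q) = -q/5 (A(q) = q*(-⅕) = -q/5)
c(U) = -40 + 26*U/5 (c(U) = (-40 + 5*U) - (-1)*U/5 = (-40 + 5*U) + U/5 = -40 + 26*U/5)
-16*(-19 + c(-3)) = -16*(-19 + (-40 + (26/5)*(-3))) = -16*(-19 + (-40 - 78/5)) = -16*(-19 - 278/5) = -16*(-373/5) = 5968/5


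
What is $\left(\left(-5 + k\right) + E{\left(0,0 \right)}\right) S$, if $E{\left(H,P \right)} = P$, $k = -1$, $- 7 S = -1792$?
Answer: $-1536$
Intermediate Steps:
$S = 256$ ($S = \left(- \frac{1}{7}\right) \left(-1792\right) = 256$)
$\left(\left(-5 + k\right) + E{\left(0,0 \right)}\right) S = \left(\left(-5 - 1\right) + 0\right) 256 = \left(-6 + 0\right) 256 = \left(-6\right) 256 = -1536$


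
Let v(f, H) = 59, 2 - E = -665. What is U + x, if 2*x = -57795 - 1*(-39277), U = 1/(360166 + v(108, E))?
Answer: -3335323274/360225 ≈ -9259.0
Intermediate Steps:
E = 667 (E = 2 - 1*(-665) = 2 + 665 = 667)
U = 1/360225 (U = 1/(360166 + 59) = 1/360225 ≈ 2.7760e-6)
x = -9259 (x = (-57795 - 1*(-39277))/2 = (-57795 + 39277)/2 = (1/2)*(-18518) = -9259)
U + x = 1/360225 - 9259 = -3335323274/360225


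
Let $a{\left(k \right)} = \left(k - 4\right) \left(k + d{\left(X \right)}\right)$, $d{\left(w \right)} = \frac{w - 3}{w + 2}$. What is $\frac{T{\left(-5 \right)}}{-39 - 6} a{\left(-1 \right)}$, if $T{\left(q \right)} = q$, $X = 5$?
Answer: $\frac{25}{63} \approx 0.39683$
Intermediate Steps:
$d{\left(w \right)} = \frac{-3 + w}{2 + w}$
$a{\left(k \right)} = \left(-4 + k\right) \left(\frac{2}{7} + k\right)$ ($a{\left(k \right)} = \left(k - 4\right) \left(k + \frac{-3 + 5}{2 + 5}\right) = \left(-4 + k\right) \left(k + \frac{1}{7} \cdot 2\right) = \left(-4 + k\right) \left(k + \frac{2}{7}\right) = \left(-4 + k\right) \left(\frac{2}{7} + k\right)$)
$\frac{T{\left(-5 \right)}}{-39 - 6} a{\left(-1 \right)} = - \frac{5}{-39 - 6} \left(- \frac{8}{7} + \left(-1\right)^{2} - - \frac{26}{7}\right) = - \frac{5}{-45} \left(- \frac{8}{7} + 1 + \frac{26}{7}\right) = \left(-5\right) \left(- \frac{1}{45}\right) \frac{25}{7} = \frac{1}{9} \cdot \frac{25}{7} = \frac{25}{63}$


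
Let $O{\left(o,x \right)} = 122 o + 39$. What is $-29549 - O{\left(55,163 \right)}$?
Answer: $-36298$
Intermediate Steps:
$O{\left(o,x \right)} = 39 + 122 o$
$-29549 - O{\left(55,163 \right)} = -29549 - \left(39 + 122 \cdot 55\right) = -29549 - \left(39 + 6710\right) = -29549 - 6749 = -36298$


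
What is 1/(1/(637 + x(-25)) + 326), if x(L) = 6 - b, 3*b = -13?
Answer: 1942/633095 ≈ 0.0030675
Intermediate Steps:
b = -13/3 (b = (⅓)*(-13) = -13/3 ≈ -4.3333)
x(L) = 31/3 (x(L) = 6 - 1*(-13/3) = 6 + 13/3 = 31/3)
1/(1/(637 + x(-25)) + 326) = 1/(1/(637 + 31/3) + 326) = 1/(1/(1942/3) + 326) = 1/(3/1942 + 326) = 1/(633095/1942) = 1942/633095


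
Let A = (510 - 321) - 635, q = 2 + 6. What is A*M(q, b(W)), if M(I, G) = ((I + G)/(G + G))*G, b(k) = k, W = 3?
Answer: -2453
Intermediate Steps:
q = 8
A = -446 (A = 189 - 635 = -446)
M(I, G) = G/2 + I/2 (M(I, G) = ((G + I)/((2*G)))*G = ((G + I)*(1/(2*G)))*G = ((G + I)/(2*G))*G = G/2 + I/2)
A*M(q, b(W)) = -446*((½)*3 + (½)*8) = -446*(3/2 + 4) = -446*11/2 = -2453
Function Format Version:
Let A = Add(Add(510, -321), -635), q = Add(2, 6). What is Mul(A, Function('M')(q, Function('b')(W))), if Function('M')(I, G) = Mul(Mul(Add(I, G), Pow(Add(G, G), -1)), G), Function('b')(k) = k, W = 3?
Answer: -2453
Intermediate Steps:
q = 8
A = -446 (A = Add(189, -635) = -446)
Function('M')(I, G) = Add(Mul(Rational(1, 2), G), Mul(Rational(1, 2), I)) (Function('M')(I, G) = Mul(Mul(Add(G, I), Pow(Mul(2, G), -1)), G) = Mul(Mul(Add(G, I), Mul(Rational(1, 2), Pow(G, -1))), G) = Mul(Mul(Rational(1, 2), Pow(G, -1), Add(G, I)), G) = Add(Mul(Rational(1, 2), G), Mul(Rational(1, 2), I)))
Mul(A, Function('M')(q, Function('b')(W))) = Mul(-446, Add(Mul(Rational(1, 2), 3), Mul(Rational(1, 2), 8))) = Mul(-446, Add(Rational(3, 2), 4)) = Mul(-446, Rational(11, 2)) = -2453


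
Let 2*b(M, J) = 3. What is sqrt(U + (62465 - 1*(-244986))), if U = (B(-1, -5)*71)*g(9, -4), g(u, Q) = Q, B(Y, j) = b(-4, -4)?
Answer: 5*sqrt(12281) ≈ 554.10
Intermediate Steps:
b(M, J) = 3/2 (b(M, J) = (1/2)*3 = 3/2)
B(Y, j) = 3/2
U = -426 (U = ((3/2)*71)*(-4) = (213/2)*(-4) = -426)
sqrt(U + (62465 - 1*(-244986))) = sqrt(-426 + (62465 - 1*(-244986))) = sqrt(-426 + (62465 + 244986)) = sqrt(-426 + 307451) = sqrt(307025) = 5*sqrt(12281)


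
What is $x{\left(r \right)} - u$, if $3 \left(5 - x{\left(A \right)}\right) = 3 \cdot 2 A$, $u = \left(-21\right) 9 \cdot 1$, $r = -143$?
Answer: $480$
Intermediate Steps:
$u = -189$ ($u = \left(-189\right) 1 = -189$)
$x{\left(A \right)} = 5 - 2 A$ ($x{\left(A \right)} = 5 - \frac{3 \cdot 2 A}{3} = 5 - \frac{6 A}{3} = 5 - 2 A$)
$x{\left(r \right)} - u = \left(5 - -286\right) - -189 = \left(5 + 286\right) + 189 = 291 + 189 = 480$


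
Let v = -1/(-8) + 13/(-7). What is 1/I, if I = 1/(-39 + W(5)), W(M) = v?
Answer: -2281/56 ≈ -40.732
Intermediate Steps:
v = -97/56 (v = -1*(-⅛) + 13*(-⅐) = ⅛ - 13/7 = -97/56 ≈ -1.7321)
W(M) = -97/56
I = -56/2281 (I = 1/(-39 - 97/56) = 1/(-2281/56) = -56/2281 ≈ -0.024551)
1/I = 1/(-56/2281) = -2281/56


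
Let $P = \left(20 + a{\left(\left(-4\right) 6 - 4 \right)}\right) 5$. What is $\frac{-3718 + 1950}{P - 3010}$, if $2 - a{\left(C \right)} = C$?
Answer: $\frac{221}{345} \approx 0.64058$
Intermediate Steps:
$a{\left(C \right)} = 2 - C$
$P = 250$ ($P = \left(20 + \left(2 - \left(\left(-4\right) 6 - 4\right)\right)\right) 5 = \left(20 + \left(2 - \left(-24 - 4\right)\right)\right) 5 = \left(20 + \left(2 - -28\right)\right) 5 = \left(20 + \left(2 + 28\right)\right) 5 = \left(20 + 30\right) 5 = 50 \cdot 5 = 250$)
$\frac{-3718 + 1950}{P - 3010} = \frac{-3718 + 1950}{250 - 3010} = - \frac{1768}{-2760} = \left(-1768\right) \left(- \frac{1}{2760}\right) = \frac{221}{345}$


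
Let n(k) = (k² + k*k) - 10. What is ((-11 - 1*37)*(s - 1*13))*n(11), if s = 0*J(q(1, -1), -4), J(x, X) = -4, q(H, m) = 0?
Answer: 144768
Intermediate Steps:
n(k) = -10 + 2*k² (n(k) = (k² + k²) - 10 = 2*k² - 10 = -10 + 2*k²)
s = 0 (s = 0*(-4) = 0)
((-11 - 1*37)*(s - 1*13))*n(11) = ((-11 - 1*37)*(0 - 1*13))*(-10 + 2*11²) = ((-11 - 37)*(0 - 13))*(-10 + 2*121) = (-48*(-13))*(-10 + 242) = 624*232 = 144768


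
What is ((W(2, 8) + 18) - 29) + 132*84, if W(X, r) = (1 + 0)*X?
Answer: 11079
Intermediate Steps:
W(X, r) = X (W(X, r) = 1*X = X)
((W(2, 8) + 18) - 29) + 132*84 = ((2 + 18) - 29) + 132*84 = (20 - 29) + 11088 = -9 + 11088 = 11079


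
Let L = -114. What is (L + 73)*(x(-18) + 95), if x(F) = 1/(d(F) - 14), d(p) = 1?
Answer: -50594/13 ≈ -3891.8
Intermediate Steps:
x(F) = -1/13 (x(F) = 1/(1 - 14) = 1/(-13) = -1/13)
(L + 73)*(x(-18) + 95) = (-114 + 73)*(-1/13 + 95) = -41*1234/13 = -50594/13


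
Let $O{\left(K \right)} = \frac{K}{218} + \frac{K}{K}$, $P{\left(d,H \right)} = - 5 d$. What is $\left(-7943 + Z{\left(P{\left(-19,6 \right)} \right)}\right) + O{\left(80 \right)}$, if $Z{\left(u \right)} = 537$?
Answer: $- \frac{807105}{109} \approx -7404.6$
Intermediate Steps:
$O{\left(K \right)} = 1 + \frac{K}{218}$ ($O{\left(K \right)} = K \frac{1}{218} + 1 = \frac{K}{218} + 1 = 1 + \frac{K}{218}$)
$\left(-7943 + Z{\left(P{\left(-19,6 \right)} \right)}\right) + O{\left(80 \right)} = \left(-7943 + 537\right) + \left(1 + \frac{1}{218} \cdot 80\right) = -7406 + \left(1 + \frac{40}{109}\right) = -7406 + \frac{149}{109} = - \frac{807105}{109}$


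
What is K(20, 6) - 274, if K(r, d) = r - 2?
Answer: -256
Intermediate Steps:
K(r, d) = -2 + r
K(20, 6) - 274 = (-2 + 20) - 274 = 18 - 274 = -256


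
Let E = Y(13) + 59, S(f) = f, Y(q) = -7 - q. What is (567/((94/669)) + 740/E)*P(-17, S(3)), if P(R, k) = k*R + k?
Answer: -118905256/611 ≈ -1.9461e+5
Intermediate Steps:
E = 39 (E = (-7 - 1*13) + 59 = (-7 - 13) + 59 = -20 + 59 = 39)
P(R, k) = k + R*k (P(R, k) = R*k + k = k + R*k)
(567/((94/669)) + 740/E)*P(-17, S(3)) = (567/((94/669)) + 740/39)*(3*(1 - 17)) = (567/((94*(1/669))) + 740*(1/39))*(3*(-16)) = (567/(94/669) + 740/39)*(-48) = (567*(669/94) + 740/39)*(-48) = (379323/94 + 740/39)*(-48) = (14863157/3666)*(-48) = -118905256/611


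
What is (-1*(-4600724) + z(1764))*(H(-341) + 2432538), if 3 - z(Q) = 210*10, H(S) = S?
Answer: 11184766793519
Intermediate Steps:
z(Q) = -2097 (z(Q) = 3 - 210*10 = 3 - 1*2100 = 3 - 2100 = -2097)
(-1*(-4600724) + z(1764))*(H(-341) + 2432538) = (-1*(-4600724) - 2097)*(-341 + 2432538) = (4600724 - 2097)*2432197 = 4598627*2432197 = 11184766793519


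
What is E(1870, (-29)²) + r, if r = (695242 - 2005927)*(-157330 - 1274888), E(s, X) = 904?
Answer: 1877186650234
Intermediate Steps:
r = 1877186649330 (r = -1310685*(-1432218) = 1877186649330)
E(1870, (-29)²) + r = 904 + 1877186649330 = 1877186650234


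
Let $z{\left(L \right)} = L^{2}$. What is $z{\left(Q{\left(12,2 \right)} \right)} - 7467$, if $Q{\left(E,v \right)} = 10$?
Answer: $-7367$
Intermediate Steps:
$z{\left(Q{\left(12,2 \right)} \right)} - 7467 = 10^{2} - 7467 = 100 - 7467 = -7367$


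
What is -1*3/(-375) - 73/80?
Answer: -1809/2000 ≈ -0.90450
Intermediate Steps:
-1*3/(-375) - 73/80 = -3*(-1/375) - 73*1/80 = 1/125 - 73/80 = -1809/2000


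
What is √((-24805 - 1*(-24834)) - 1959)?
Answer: I*√1930 ≈ 43.932*I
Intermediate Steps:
√((-24805 - 1*(-24834)) - 1959) = √((-24805 + 24834) - 1959) = √(29 - 1959) = √(-1930) = I*√1930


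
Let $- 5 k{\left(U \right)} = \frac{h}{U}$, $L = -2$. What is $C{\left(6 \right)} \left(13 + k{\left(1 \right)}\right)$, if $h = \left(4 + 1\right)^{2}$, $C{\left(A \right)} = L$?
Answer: $-16$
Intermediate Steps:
$C{\left(A \right)} = -2$
$h = 25$ ($h = 5^{2} = 25$)
$k{\left(U \right)} = - \frac{5}{U}$ ($k{\left(U \right)} = - \frac{25 \frac{1}{U}}{5} = - \frac{5}{U}$)
$C{\left(6 \right)} \left(13 + k{\left(1 \right)}\right) = - 2 \left(13 - \frac{5}{1}\right) = - 2 \left(13 - 5\right) = \left(-2\right) 8 = -16$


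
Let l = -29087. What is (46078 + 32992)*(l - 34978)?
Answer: -5065619550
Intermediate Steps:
(46078 + 32992)*(l - 34978) = (46078 + 32992)*(-29087 - 34978) = 79070*(-64065) = -5065619550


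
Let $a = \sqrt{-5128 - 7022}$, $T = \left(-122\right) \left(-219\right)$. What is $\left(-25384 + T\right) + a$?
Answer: $1334 + 45 i \sqrt{6} \approx 1334.0 + 110.23 i$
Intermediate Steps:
$T = 26718$
$a = 45 i \sqrt{6}$ ($a = \sqrt{-12150} = 45 i \sqrt{6} \approx 110.23 i$)
$\left(-25384 + T\right) + a = \left(-25384 + 26718\right) + 45 i \sqrt{6} = 1334 + 45 i \sqrt{6}$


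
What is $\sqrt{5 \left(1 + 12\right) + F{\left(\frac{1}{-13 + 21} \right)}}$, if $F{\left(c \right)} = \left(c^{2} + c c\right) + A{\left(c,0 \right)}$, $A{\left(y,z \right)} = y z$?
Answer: $\frac{\sqrt{4162}}{8} \approx 8.0642$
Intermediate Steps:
$F{\left(c \right)} = 2 c^{2}$ ($F{\left(c \right)} = \left(c^{2} + c c\right) + c 0 = \left(c^{2} + c^{2}\right) + 0 = 2 c^{2} + 0 = 2 c^{2}$)
$\sqrt{5 \left(1 + 12\right) + F{\left(\frac{1}{-13 + 21} \right)}} = \sqrt{5 \left(1 + 12\right) + 2 \left(\frac{1}{-13 + 21}\right)^{2}} = \sqrt{5 \cdot 13 + 2 \left(\frac{1}{8}\right)^{2}} = \sqrt{65 + \frac{2}{64}} = \sqrt{65 + 2 \cdot \frac{1}{64}} = \sqrt{65 + \frac{1}{32}} = \sqrt{\frac{2081}{32}} = \frac{\sqrt{4162}}{8}$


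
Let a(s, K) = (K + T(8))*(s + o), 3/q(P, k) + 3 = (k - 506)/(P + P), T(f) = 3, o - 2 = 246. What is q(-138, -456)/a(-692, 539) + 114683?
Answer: 308180286119/2687236 ≈ 1.1468e+5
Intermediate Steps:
o = 248 (o = 2 + 246 = 248)
q(P, k) = 3/(-3 + (-506 + k)/(2*P)) (q(P, k) = 3/(-3 + (k - 506)/(P + P)) = 3/(-3 + (-506 + k)/((2*P))) = 3/(-3 + (-506 + k)*(1/(2*P))) = 3/(-3 + (-506 + k)/(2*P)))
a(s, K) = (3 + K)*(248 + s) (a(s, K) = (K + 3)*(s + 248) = (3 + K)*(248 + s))
q(-138, -456)/a(-692, 539) + 114683 = (6*(-138)/(-506 - 456 - 6*(-138)))/(744 + 3*(-692) + 248*539 + 539*(-692)) + 114683 = (6*(-138)/(-506 - 456 + 828))/(744 - 2076 + 133672 - 372988) + 114683 = (6*(-138)/(-134))/(-240648) + 114683 = (6*(-138)*(-1/134))*(-1/240648) + 114683 = (414/67)*(-1/240648) + 114683 = -69/2687236 + 114683 = 308180286119/2687236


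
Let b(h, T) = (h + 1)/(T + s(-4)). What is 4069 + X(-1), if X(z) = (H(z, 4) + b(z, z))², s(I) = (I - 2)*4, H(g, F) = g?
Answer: 4070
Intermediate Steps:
s(I) = -8 + 4*I (s(I) = (-2 + I)*4 = -8 + 4*I)
b(h, T) = (1 + h)/(-24 + T) (b(h, T) = (h + 1)/(T + (-8 + 4*(-4))) = (1 + h)/(T + (-8 - 16)) = (1 + h)/(T - 24) = (1 + h)/(-24 + T))
X(z) = (z + (1 + z)/(-24 + z))²
4069 + X(-1) = 4069 + (1 - 1 - (-24 - 1))²/(-24 - 1)² = 4069 + (1 - 1 - 1*(-25))²/(-25)² = 4069 + (1 - 1 + 25)²/625 = 4069 + (1/625)*25² = 4069 + (1/625)*625 = 4069 + 1 = 4070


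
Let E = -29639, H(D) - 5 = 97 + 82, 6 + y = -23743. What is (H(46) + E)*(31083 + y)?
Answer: -216022970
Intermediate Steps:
y = -23749 (y = -6 - 23743 = -23749)
H(D) = 184 (H(D) = 5 + (97 + 82) = 5 + 179 = 184)
(H(46) + E)*(31083 + y) = (184 - 29639)*(31083 - 23749) = -29455*7334 = -216022970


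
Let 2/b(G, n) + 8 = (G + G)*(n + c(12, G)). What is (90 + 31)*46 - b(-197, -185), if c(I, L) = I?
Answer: 189672581/34077 ≈ 5566.0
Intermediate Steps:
b(G, n) = 2/(-8 + 2*G*(12 + n)) (b(G, n) = 2/(-8 + (G + G)*(n + 12)) = 2/(-8 + (2*G)*(12 + n)) = 2/(-8 + 2*G*(12 + n)))
(90 + 31)*46 - b(-197, -185) = (90 + 31)*46 - 1/(-4 + 12*(-197) - 197*(-185)) = 121*46 - 1/(-4 - 2364 + 36445) = 5566 - 1/34077 = 189672581/34077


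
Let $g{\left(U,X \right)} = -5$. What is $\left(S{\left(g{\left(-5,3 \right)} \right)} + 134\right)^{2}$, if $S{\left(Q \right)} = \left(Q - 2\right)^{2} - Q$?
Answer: $35344$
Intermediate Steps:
$S{\left(Q \right)} = \left(-2 + Q\right)^{2} - Q$
$\left(S{\left(g{\left(-5,3 \right)} \right)} + 134\right)^{2} = \left(\left(\left(-2 - 5\right)^{2} - -5\right) + 134\right)^{2} = \left(\left(\left(-7\right)^{2} + 5\right) + 134\right)^{2} = \left(\left(49 + 5\right) + 134\right)^{2} = \left(54 + 134\right)^{2} = 188^{2} = 35344$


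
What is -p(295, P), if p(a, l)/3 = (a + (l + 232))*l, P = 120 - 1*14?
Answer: -201294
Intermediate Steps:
P = 106 (P = 120 - 14 = 106)
p(a, l) = 3*l*(232 + a + l) (p(a, l) = 3*((a + (l + 232))*l) = 3*((a + (232 + l))*l) = 3*((232 + a + l)*l) = 3*(l*(232 + a + l)) = 3*l*(232 + a + l))
-p(295, P) = -3*106*(232 + 295 + 106) = -3*106*633 = -1*201294 = -201294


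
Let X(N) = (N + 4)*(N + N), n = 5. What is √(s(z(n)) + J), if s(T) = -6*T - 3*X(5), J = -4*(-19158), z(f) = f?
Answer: 2*√19083 ≈ 276.28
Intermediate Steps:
J = 76632
X(N) = 2*N*(4 + N) (X(N) = (4 + N)*(2*N) = 2*N*(4 + N))
s(T) = -270 - 6*T (s(T) = -6*T - 6*5*(4 + 5) = -6*T - 6*5*9 = -6*T - 3*90 = -6*T - 270 = -270 - 6*T)
√(s(z(n)) + J) = √((-270 - 6*5) + 76632) = √((-270 - 30) + 76632) = √(-300 + 76632) = √76332 = 2*√19083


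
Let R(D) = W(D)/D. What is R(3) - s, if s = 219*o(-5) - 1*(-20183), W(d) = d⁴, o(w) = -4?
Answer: -19280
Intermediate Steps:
s = 19307 (s = 219*(-4) - 1*(-20183) = -876 + 20183 = 19307)
R(D) = D³ (R(D) = D⁴/D = D³)
R(3) - s = 3³ - 1*19307 = 27 - 19307 = -19280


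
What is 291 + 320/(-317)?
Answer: 91927/317 ≈ 289.99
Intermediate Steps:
291 + 320/(-317) = 291 - 1/317*320 = 291 - 320/317 = 91927/317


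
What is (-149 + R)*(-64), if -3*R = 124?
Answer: 36544/3 ≈ 12181.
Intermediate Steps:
R = -124/3 (R = -1/3*124 = -124/3 ≈ -41.333)
(-149 + R)*(-64) = (-149 - 124/3)*(-64) = -571/3*(-64) = 36544/3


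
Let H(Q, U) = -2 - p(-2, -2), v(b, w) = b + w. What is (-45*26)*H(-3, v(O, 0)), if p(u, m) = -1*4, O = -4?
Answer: -2340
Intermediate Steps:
p(u, m) = -4
H(Q, U) = 2 (H(Q, U) = -2 - 1*(-4) = -2 + 4 = 2)
(-45*26)*H(-3, v(O, 0)) = -45*26*2 = -1170*2 = -2340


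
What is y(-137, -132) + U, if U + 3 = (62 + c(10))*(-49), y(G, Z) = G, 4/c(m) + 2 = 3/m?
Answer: -52066/17 ≈ -3062.7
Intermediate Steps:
c(m) = 4/(-2 + 3/m)
U = -49737/17 (U = -3 + (62 - 4*10/(-3 + 2*10))*(-49) = -3 + (62 - 4*10/(-3 + 20))*(-49) = -3 + (62 - 4*10/17)*(-49) = -3 + (62 - 4*10*1/17)*(-49) = -3 + (62 - 40/17)*(-49) = -3 + (1014/17)*(-49) = -3 - 49686/17 = -49737/17 ≈ -2925.7)
y(-137, -132) + U = -137 - 49737/17 = -52066/17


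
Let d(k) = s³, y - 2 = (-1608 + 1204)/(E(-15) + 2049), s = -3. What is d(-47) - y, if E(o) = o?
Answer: -29291/1017 ≈ -28.801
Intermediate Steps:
y = 1832/1017 (y = 2 + (-1608 + 1204)/(-15 + 2049) = 2 - 404/2034 = 2 - 404*1/2034 = 2 - 202/1017 = 1832/1017 ≈ 1.8014)
d(k) = -27 (d(k) = (-3)³ = -27)
d(-47) - y = -27 - 1*1832/1017 = -27 - 1832/1017 = -29291/1017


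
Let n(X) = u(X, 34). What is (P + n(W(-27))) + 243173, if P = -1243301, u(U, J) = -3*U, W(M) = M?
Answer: -1000047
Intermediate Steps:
n(X) = -3*X
(P + n(W(-27))) + 243173 = (-1243301 - 3*(-27)) + 243173 = (-1243301 + 81) + 243173 = -1243220 + 243173 = -1000047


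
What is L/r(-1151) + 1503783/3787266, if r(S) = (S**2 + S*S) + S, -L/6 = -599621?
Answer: 1956471216361/1114487602774 ≈ 1.7555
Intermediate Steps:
L = 3597726 (L = -6*(-599621) = 3597726)
r(S) = S + 2*S**2 (r(S) = (S**2 + S**2) + S = 2*S**2 + S = S + 2*S**2)
L/r(-1151) + 1503783/3787266 = 3597726/((-1151*(1 + 2*(-1151)))) + 1503783/3787266 = 3597726/((-1151*(1 - 2302))) + 1503783*(1/3787266) = 3597726/((-1151*(-2301))) + 501261/1262422 = 3597726/2648451 + 501261/1262422 = 3597726*(1/2648451) + 501261/1262422 = 1199242/882817 + 501261/1262422 = 1956471216361/1114487602774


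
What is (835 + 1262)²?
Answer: 4397409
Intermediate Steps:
(835 + 1262)² = 2097² = 4397409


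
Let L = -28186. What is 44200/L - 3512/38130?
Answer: -26240224/15804885 ≈ -1.6603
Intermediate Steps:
44200/L - 3512/38130 = 44200/(-28186) - 3512/38130 = 44200*(-1/28186) - 3512*1/38130 = -1300/829 - 1756/19065 = -26240224/15804885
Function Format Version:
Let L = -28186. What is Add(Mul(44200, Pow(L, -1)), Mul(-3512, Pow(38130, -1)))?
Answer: Rational(-26240224, 15804885) ≈ -1.6603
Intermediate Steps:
Add(Mul(44200, Pow(L, -1)), Mul(-3512, Pow(38130, -1))) = Add(Mul(44200, Pow(-28186, -1)), Mul(-3512, Pow(38130, -1))) = Add(Mul(44200, Rational(-1, 28186)), Mul(-3512, Rational(1, 38130))) = Add(Rational(-1300, 829), Rational(-1756, 19065)) = Rational(-26240224, 15804885)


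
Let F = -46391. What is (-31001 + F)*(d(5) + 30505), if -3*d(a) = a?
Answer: -7082141920/3 ≈ -2.3607e+9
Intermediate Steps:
d(a) = -a/3
(-31001 + F)*(d(5) + 30505) = (-31001 - 46391)*(-1/3*5 + 30505) = -77392*(-5/3 + 30505) = -77392*91510/3 = -7082141920/3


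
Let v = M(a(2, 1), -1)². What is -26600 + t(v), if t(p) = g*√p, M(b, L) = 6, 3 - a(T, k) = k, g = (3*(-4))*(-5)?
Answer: -26240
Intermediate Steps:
g = 60 (g = -12*(-5) = 60)
a(T, k) = 3 - k
v = 36 (v = 6² = 36)
t(p) = 60*√p
-26600 + t(v) = -26600 + 60*√36 = -26600 + 60*6 = -26600 + 360 = -26240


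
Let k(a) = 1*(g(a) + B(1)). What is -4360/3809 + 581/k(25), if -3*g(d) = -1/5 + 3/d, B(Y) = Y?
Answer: 23663065/41899 ≈ 564.76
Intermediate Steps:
g(d) = 1/15 - 1/d (g(d) = -(-1/5 + 3/d)/3 = -(-1*⅕ + 3/d)/3 = -(-⅕ + 3/d)/3 = 1/15 - 1/d)
k(a) = 1 + (-15 + a)/(15*a) (k(a) = 1*((-15 + a)/(15*a) + 1) = 1*(1 + (-15 + a)/(15*a)) = 1 + (-15 + a)/(15*a))
-4360/3809 + 581/k(25) = -4360/3809 + 581/(16/15 - 1/25) = -4360/3809 + 581/(77/75) = -4360/3809 + 581*(75/77) = -4360/3809 + 6225/11 = 23663065/41899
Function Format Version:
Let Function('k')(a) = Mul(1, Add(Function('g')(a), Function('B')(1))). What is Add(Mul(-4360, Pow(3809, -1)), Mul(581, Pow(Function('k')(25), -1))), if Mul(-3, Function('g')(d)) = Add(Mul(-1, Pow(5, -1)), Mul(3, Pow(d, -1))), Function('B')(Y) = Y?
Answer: Rational(23663065, 41899) ≈ 564.76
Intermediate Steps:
Function('g')(d) = Add(Rational(1, 15), Mul(-1, Pow(d, -1))) (Function('g')(d) = Mul(Rational(-1, 3), Add(Mul(-1, Pow(5, -1)), Mul(3, Pow(d, -1)))) = Mul(Rational(-1, 3), Add(Mul(-1, Rational(1, 5)), Mul(3, Pow(d, -1)))) = Mul(Rational(-1, 3), Add(Rational(-1, 5), Mul(3, Pow(d, -1)))) = Add(Rational(1, 15), Mul(-1, Pow(d, -1))))
Function('k')(a) = Add(1, Mul(Rational(1, 15), Pow(a, -1), Add(-15, a))) (Function('k')(a) = Mul(1, Add(Mul(Rational(1, 15), Pow(a, -1), Add(-15, a)), 1)) = Mul(1, Add(1, Mul(Rational(1, 15), Pow(a, -1), Add(-15, a)))) = Add(1, Mul(Rational(1, 15), Pow(a, -1), Add(-15, a))))
Add(Mul(-4360, Pow(3809, -1)), Mul(581, Pow(Function('k')(25), -1))) = Add(Mul(-4360, Pow(3809, -1)), Mul(581, Pow(Add(Rational(16, 15), Mul(-1, Pow(25, -1))), -1))) = Add(Mul(-4360, Rational(1, 3809)), Mul(581, Pow(Add(Rational(16, 15), Mul(-1, Rational(1, 25))), -1))) = Add(Rational(-4360, 3809), Mul(581, Pow(Add(Rational(16, 15), Rational(-1, 25)), -1))) = Add(Rational(-4360, 3809), Mul(581, Pow(Rational(77, 75), -1))) = Add(Rational(-4360, 3809), Mul(581, Rational(75, 77))) = Add(Rational(-4360, 3809), Rational(6225, 11)) = Rational(23663065, 41899)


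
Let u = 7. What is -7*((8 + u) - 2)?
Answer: -91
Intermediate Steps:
-7*((8 + u) - 2) = -7*((8 + 7) - 2) = -7*(15 - 2) = -7*13 = -91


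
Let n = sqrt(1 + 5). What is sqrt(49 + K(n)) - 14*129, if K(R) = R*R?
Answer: -1806 + sqrt(55) ≈ -1798.6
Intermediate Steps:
n = sqrt(6) ≈ 2.4495
K(R) = R**2
sqrt(49 + K(n)) - 14*129 = sqrt(49 + (sqrt(6))**2) - 14*129 = sqrt(49 + 6) - 1806 = sqrt(55) - 1806 = -1806 + sqrt(55)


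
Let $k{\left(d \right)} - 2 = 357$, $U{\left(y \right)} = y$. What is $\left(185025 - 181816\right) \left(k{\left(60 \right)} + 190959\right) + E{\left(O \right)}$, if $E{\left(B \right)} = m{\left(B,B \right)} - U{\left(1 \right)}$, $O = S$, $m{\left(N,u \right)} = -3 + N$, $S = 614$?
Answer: $613940072$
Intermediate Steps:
$k{\left(d \right)} = 359$ ($k{\left(d \right)} = 2 + 357 = 359$)
$O = 614$
$E{\left(B \right)} = -4 + B$ ($E{\left(B \right)} = \left(-3 + B\right) - 1 = -4 + B$)
$\left(185025 - 181816\right) \left(k{\left(60 \right)} + 190959\right) + E{\left(O \right)} = \left(185025 - 181816\right) \left(359 + 190959\right) + \left(-4 + 614\right) = 3209 \cdot 191318 + 610 = 613939462 + 610 = 613940072$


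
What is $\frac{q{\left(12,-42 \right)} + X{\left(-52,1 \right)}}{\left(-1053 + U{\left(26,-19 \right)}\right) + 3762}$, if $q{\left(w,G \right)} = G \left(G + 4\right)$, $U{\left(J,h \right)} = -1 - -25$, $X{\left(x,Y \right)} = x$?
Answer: $\frac{1544}{2733} \approx 0.56495$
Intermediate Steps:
$U{\left(J,h \right)} = 24$ ($U{\left(J,h \right)} = -1 + 25 = 24$)
$q{\left(w,G \right)} = G \left(4 + G\right)$
$\frac{q{\left(12,-42 \right)} + X{\left(-52,1 \right)}}{\left(-1053 + U{\left(26,-19 \right)}\right) + 3762} = \frac{- 42 \left(4 - 42\right) - 52}{\left(-1053 + 24\right) + 3762} = \frac{\left(-42\right) \left(-38\right) - 52}{-1029 + 3762} = \frac{1596 - 52}{2733} = 1544 \cdot \frac{1}{2733} = \frac{1544}{2733}$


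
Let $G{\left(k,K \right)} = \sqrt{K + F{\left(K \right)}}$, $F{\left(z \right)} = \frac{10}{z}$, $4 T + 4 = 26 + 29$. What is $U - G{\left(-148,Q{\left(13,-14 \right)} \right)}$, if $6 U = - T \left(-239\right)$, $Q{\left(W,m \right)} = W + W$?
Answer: $\frac{4063}{8} - \frac{7 \sqrt{91}}{13} \approx 502.74$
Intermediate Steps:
$T = \frac{51}{4}$ ($T = -1 + \frac{26 + 29}{4} = -1 + \frac{1}{4} \cdot 55 = -1 + \frac{55}{4} = \frac{51}{4} \approx 12.75$)
$Q{\left(W,m \right)} = 2 W$
$G{\left(k,K \right)} = \sqrt{K + \frac{10}{K}}$
$U = \frac{4063}{8}$ ($U = \frac{\left(-1\right) \frac{51}{4} \left(-239\right)}{6} = \frac{\left(-1\right) \left(- \frac{12189}{4}\right)}{6} = \frac{1}{6} \cdot \frac{12189}{4} = \frac{4063}{8} \approx 507.88$)
$U - G{\left(-148,Q{\left(13,-14 \right)} \right)} = \frac{4063}{8} - \sqrt{2 \cdot 13 + \frac{10}{2 \cdot 13}} = \frac{4063}{8} - \sqrt{26 + \frac{10}{26}} = \frac{4063}{8} - \sqrt{26 + 10 \cdot \frac{1}{26}} = \frac{4063}{8} - \sqrt{26 + \frac{5}{13}} = \frac{4063}{8} - \sqrt{\frac{343}{13}} = \frac{4063}{8} - \frac{7 \sqrt{91}}{13}$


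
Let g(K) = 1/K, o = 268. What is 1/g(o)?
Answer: 268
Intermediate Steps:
1/g(o) = 1/(1/268) = 268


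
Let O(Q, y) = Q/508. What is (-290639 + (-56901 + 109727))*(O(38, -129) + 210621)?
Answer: -12722461134189/254 ≈ -5.0088e+10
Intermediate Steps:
O(Q, y) = Q/508 (O(Q, y) = Q*(1/508) = Q/508)
(-290639 + (-56901 + 109727))*(O(38, -129) + 210621) = (-290639 + (-56901 + 109727))*((1/508)*38 + 210621) = (-290639 + 52826)*(19/254 + 210621) = -237813*53497753/254 = -12722461134189/254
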